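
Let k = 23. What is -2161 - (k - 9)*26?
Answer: -2525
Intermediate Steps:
-2161 - (k - 9)*26 = -2161 - (23 - 9)*26 = -2161 - 14*26 = -2161 - 1*364 = -2161 - 364 = -2525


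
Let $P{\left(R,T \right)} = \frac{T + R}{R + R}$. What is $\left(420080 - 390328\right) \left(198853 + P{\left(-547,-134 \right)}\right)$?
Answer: $\frac{3236212257988}{547} \approx 5.9163 \cdot 10^{9}$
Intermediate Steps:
$P{\left(R,T \right)} = \frac{R + T}{2 R}$
$\left(420080 - 390328\right) \left(198853 + P{\left(-547,-134 \right)}\right) = \left(420080 - 390328\right) \left(198853 + \frac{-547 - 134}{2 \left(-547\right)}\right) = 29752 \left(198853 + \frac{1}{2} \left(- \frac{1}{547}\right) \left(-681\right)\right) = 29752 \left(198853 + \frac{681}{1094}\right) = 29752 \cdot \frac{217545863}{1094} = \frac{3236212257988}{547}$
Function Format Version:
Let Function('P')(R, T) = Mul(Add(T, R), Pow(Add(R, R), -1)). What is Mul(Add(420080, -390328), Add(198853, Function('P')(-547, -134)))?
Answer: Rational(3236212257988, 547) ≈ 5.9163e+9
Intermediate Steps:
Function('P')(R, T) = Mul(Rational(1, 2), Pow(R, -1), Add(R, T)) (Function('P')(R, T) = Mul(Add(R, T), Pow(Mul(2, R), -1)) = Mul(Add(R, T), Mul(Rational(1, 2), Pow(R, -1))) = Mul(Rational(1, 2), Pow(R, -1), Add(R, T)))
Mul(Add(420080, -390328), Add(198853, Function('P')(-547, -134))) = Mul(Add(420080, -390328), Add(198853, Mul(Rational(1, 2), Pow(-547, -1), Add(-547, -134)))) = Mul(29752, Add(198853, Mul(Rational(1, 2), Rational(-1, 547), -681))) = Mul(29752, Add(198853, Rational(681, 1094))) = Mul(29752, Rational(217545863, 1094)) = Rational(3236212257988, 547)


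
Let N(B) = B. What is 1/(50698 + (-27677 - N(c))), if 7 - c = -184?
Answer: 1/22830 ≈ 4.3802e-5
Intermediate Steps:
c = 191 (c = 7 - 1*(-184) = 7 + 184 = 191)
1/(50698 + (-27677 - N(c))) = 1/(50698 + (-27677 - 1*191)) = 1/(50698 + (-27677 - 191)) = 1/(50698 - 27868) = 1/22830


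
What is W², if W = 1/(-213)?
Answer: 1/45369 ≈ 2.2041e-5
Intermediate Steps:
W = -1/213 ≈ -0.0046948
W² = (-1/213)² = 1/45369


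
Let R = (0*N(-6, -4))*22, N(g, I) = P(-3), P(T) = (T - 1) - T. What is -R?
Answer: 0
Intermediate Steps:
P(T) = -1 (P(T) = (-1 + T) - T = -1)
N(g, I) = -1
R = 0 (R = (0*(-1))*22 = 0*22 = 0)
-R = -1*0 = 0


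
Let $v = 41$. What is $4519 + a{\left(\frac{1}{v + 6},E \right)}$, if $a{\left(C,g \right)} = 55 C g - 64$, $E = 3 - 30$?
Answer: $\frac{207900}{47} \approx 4423.4$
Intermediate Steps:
$E = -27$ ($E = 3 - 30 = -27$)
$a{\left(C,g \right)} = -64 + 55 C g$ ($a{\left(C,g \right)} = 55 C g - 64 = -64 + 55 C g$)
$4519 + a{\left(\frac{1}{v + 6},E \right)} = 4519 - \left(64 - 55 \frac{1}{41 + 6} \left(-27\right)\right) = 4519 - \left(64 - 55 \cdot \frac{1}{47} \left(-27\right)\right) = 4519 - \left(64 - - \frac{1485}{47}\right) = 4519 - \frac{4493}{47} = \frac{207900}{47}$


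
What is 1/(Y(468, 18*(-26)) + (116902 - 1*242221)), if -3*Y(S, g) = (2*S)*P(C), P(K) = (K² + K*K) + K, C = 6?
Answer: -1/149655 ≈ -6.6820e-6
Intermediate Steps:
P(K) = K + 2*K² (P(K) = (K² + K²) + K = 2*K² + K = K + 2*K²)
Y(S, g) = -52*S (Y(S, g) = -2*S*6*(1 + 2*6)/3 = -2*S*6*(1 + 12)/3 = -2*S*6*13/3 = -2*S*78/3 = -52*S)
1/(Y(468, 18*(-26)) + (116902 - 1*242221)) = 1/(-52*468 + (116902 - 1*242221)) = 1/(-24336 + (116902 - 242221)) = 1/(-24336 - 125319) = 1/(-149655) = -1/149655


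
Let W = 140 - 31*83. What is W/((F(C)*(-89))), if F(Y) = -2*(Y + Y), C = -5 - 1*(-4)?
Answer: 2433/356 ≈ 6.8343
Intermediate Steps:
C = -1 (C = -5 + 4 = -1)
F(Y) = -4*Y
W = -2433 (W = 140 - 2573 = -2433)
W/((F(C)*(-89))) = -2433/(-4*(-1)*(-89)) = -2433/(4*(-89)) = -2433/(-356) = -2433*(-1/356) = 2433/356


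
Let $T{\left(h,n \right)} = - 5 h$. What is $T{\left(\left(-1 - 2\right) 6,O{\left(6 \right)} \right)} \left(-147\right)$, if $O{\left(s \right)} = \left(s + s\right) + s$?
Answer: $-13230$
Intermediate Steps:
$O{\left(s \right)} = 3 s$ ($O{\left(s \right)} = 2 s + s = 3 s$)
$T{\left(\left(-1 - 2\right) 6,O{\left(6 \right)} \right)} \left(-147\right) = - 5 \left(-1 - 2\right) 6 \left(-147\right) = - 5 \left(\left(-3\right) 6\right) \left(-147\right) = \left(-5\right) \left(-18\right) \left(-147\right) = 90 \left(-147\right) = -13230$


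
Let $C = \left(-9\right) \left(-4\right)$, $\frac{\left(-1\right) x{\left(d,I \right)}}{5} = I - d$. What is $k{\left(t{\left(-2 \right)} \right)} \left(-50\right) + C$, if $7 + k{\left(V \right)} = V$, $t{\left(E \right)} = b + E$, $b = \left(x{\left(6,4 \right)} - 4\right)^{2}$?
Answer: $-1314$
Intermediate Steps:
$x{\left(d,I \right)} = - 5 I + 5 d$ ($x{\left(d,I \right)} = - 5 \left(I - d\right) = - 5 I + 5 d$)
$b = 36$ ($b = \left(\left(\left(-5\right) 4 + 5 \cdot 6\right) - 4\right)^{2} = \left(\left(-20 + 30\right) - 4\right)^{2} = \left(10 - 4\right)^{2} = 6^{2} = 36$)
$t{\left(E \right)} = 36 + E$
$k{\left(V \right)} = -7 + V$
$C = 36$
$k{\left(t{\left(-2 \right)} \right)} \left(-50\right) + C = \left(-7 + \left(36 - 2\right)\right) \left(-50\right) + 36 = \left(-7 + 34\right) \left(-50\right) + 36 = 27 \left(-50\right) + 36 = -1350 + 36 = -1314$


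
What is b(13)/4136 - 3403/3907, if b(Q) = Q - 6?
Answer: -14047459/16159352 ≈ -0.86931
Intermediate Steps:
b(Q) = -6 + Q
b(13)/4136 - 3403/3907 = (-6 + 13)/4136 - 3403/3907 = 7*(1/4136) - 3403*1/3907 = 7/4136 - 3403/3907 = -14047459/16159352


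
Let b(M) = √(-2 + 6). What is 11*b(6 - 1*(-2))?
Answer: 22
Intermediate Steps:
b(M) = 2 (b(M) = √4 = 2)
11*b(6 - 1*(-2)) = 11*2 = 22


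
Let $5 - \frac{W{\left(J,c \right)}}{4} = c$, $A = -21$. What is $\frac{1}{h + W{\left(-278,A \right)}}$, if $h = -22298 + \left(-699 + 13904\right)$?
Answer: $- \frac{1}{8989} \approx -0.00011125$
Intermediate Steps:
$h = -9093$ ($h = -22298 + 13205 = -9093$)
$W{\left(J,c \right)} = 20 - 4 c$
$\frac{1}{h + W{\left(-278,A \right)}} = \frac{1}{-9093 + \left(20 - -84\right)} = \frac{1}{-9093 + \left(20 + 84\right)} = \frac{1}{-9093 + 104} = \frac{1}{-8989} = - \frac{1}{8989}$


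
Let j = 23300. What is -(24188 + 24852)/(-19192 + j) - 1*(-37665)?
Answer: 38669695/1027 ≈ 37653.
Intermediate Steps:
-(24188 + 24852)/(-19192 + j) - 1*(-37665) = -(24188 + 24852)/(-19192 + 23300) - 1*(-37665) = -49040/4108 + 37665 = -1*12260/1027 + 37665 = -12260/1027 + 37665 = 38669695/1027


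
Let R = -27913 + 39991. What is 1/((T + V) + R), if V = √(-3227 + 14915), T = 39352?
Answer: 25715/1322516606 - √2922/1322516606 ≈ 1.9403e-5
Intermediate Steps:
V = 2*√2922 (V = √11688 = 2*√2922 ≈ 108.11)
R = 12078
1/((T + V) + R) = 1/((39352 + 2*√2922) + 12078) = 1/(51430 + 2*√2922)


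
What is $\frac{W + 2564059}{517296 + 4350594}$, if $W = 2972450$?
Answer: $\frac{1845503}{1622630} \approx 1.1374$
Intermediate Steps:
$\frac{W + 2564059}{517296 + 4350594} = \frac{2972450 + 2564059}{517296 + 4350594} = \frac{5536509}{4867890} = 5536509 \cdot \frac{1}{4867890} = \frac{1845503}{1622630}$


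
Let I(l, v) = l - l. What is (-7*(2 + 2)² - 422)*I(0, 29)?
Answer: 0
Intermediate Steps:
I(l, v) = 0
(-7*(2 + 2)² - 422)*I(0, 29) = (-7*(2 + 2)² - 422)*0 = (-7*4² - 422)*0 = (-7*16 - 422)*0 = (-112 - 422)*0 = -534*0 = 0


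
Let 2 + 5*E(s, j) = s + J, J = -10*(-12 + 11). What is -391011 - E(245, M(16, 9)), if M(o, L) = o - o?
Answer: -1955308/5 ≈ -3.9106e+5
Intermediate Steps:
J = 10 (J = -10*(-1) = 10)
M(o, L) = 0
E(s, j) = 8/5 + s/5 (E(s, j) = -2/5 + (s + 10)/5 = -2/5 + (10 + s)/5 = -2/5 + (2 + s/5) = 8/5 + s/5)
-391011 - E(245, M(16, 9)) = -391011 - (8/5 + (1/5)*245) = -391011 - (8/5 + 49) = -391011 - 1*253/5 = -391011 - 253/5 = -1955308/5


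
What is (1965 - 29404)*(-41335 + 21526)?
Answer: 543539151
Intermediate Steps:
(1965 - 29404)*(-41335 + 21526) = -27439*(-19809) = 543539151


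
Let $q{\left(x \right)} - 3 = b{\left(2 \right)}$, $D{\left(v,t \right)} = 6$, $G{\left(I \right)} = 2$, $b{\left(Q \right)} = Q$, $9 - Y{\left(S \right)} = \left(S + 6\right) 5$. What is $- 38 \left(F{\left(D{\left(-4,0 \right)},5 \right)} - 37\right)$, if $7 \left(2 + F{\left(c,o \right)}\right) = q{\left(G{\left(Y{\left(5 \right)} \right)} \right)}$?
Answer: $\frac{10184}{7} \approx 1454.9$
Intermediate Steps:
$Y{\left(S \right)} = -21 - 5 S$ ($Y{\left(S \right)} = 9 - \left(S + 6\right) 5 = 9 - \left(6 + S\right) 5 = 9 - \left(30 + 5 S\right) = -21 - 5 S$)
$q{\left(x \right)} = 5$ ($q{\left(x \right)} = 3 + 2 = 5$)
$F{\left(c,o \right)} = - \frac{9}{7}$ ($F{\left(c,o \right)} = -2 + \frac{1}{7} \cdot 5 = -2 + \frac{5}{7} = - \frac{9}{7}$)
$- 38 \left(F{\left(D{\left(-4,0 \right)},5 \right)} - 37\right) = - 38 \left(- \frac{9}{7} - 37\right) = \left(-38\right) \left(- \frac{268}{7}\right) = \frac{10184}{7}$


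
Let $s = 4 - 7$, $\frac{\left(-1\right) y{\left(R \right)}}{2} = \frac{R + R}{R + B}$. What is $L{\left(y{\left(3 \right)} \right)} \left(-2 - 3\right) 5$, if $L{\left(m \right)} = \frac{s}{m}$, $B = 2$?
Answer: $- \frac{125}{4} \approx -31.25$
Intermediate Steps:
$y{\left(R \right)} = - \frac{4 R}{2 + R}$ ($y{\left(R \right)} = - 2 \frac{R + R}{R + 2} = - 2 \frac{2 R}{2 + R} = - \frac{4 R}{2 + R}$)
$s = -3$
$L{\left(m \right)} = - \frac{3}{m}$
$L{\left(y{\left(3 \right)} \right)} \left(-2 - 3\right) 5 = - \frac{3}{\left(-4\right) 3 \frac{1}{2 + 3}} \left(-2 - 3\right) 5 = - \frac{3}{\left(-4\right) 3 \cdot \frac{1}{5}} \left(\left(-5\right) 5\right) = - \frac{3}{\left(-4\right) 3 \cdot \frac{1}{5}} \left(-25\right) = - \frac{3}{- \frac{12}{5}} \left(-25\right) = \left(-3\right) \left(- \frac{5}{12}\right) \left(-25\right) = \frac{5}{4} \left(-25\right) = - \frac{125}{4}$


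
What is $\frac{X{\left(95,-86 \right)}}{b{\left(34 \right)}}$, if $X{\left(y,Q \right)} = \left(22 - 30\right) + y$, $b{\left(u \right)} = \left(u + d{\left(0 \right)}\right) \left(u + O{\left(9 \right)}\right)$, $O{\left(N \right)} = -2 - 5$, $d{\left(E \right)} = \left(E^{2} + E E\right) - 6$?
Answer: $\frac{29}{252} \approx 0.11508$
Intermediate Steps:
$d{\left(E \right)} = -6 + 2 E^{2}$ ($d{\left(E \right)} = \left(E^{2} + E^{2}\right) - 6 = 2 E^{2} - 6 = -6 + 2 E^{2}$)
$O{\left(N \right)} = -7$ ($O{\left(N \right)} = -2 - 5 = -7$)
$b{\left(u \right)} = \left(-7 + u\right) \left(-6 + u\right)$ ($b{\left(u \right)} = \left(u - \left(6 - 2 \cdot 0^{2}\right)\right) \left(u - 7\right) = \left(u + \left(-6 + 2 \cdot 0\right)\right) \left(-7 + u\right) = \left(u + \left(-6 + 0\right)\right) \left(-7 + u\right) = \left(u - 6\right) \left(-7 + u\right) = \left(-6 + u\right) \left(-7 + u\right) = \left(-7 + u\right) \left(-6 + u\right)$)
$X{\left(y,Q \right)} = -8 + y$
$\frac{X{\left(95,-86 \right)}}{b{\left(34 \right)}} = \frac{-8 + 95}{42 + 34^{2} - 442} = \frac{87}{42 + 1156 - 442} = \frac{87}{756} = 87 \cdot \frac{1}{756} = \frac{29}{252}$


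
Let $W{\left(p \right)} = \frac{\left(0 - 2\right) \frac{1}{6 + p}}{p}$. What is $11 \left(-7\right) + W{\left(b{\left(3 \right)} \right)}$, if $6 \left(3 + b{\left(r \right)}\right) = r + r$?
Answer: $- \frac{307}{4} \approx -76.75$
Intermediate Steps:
$b{\left(r \right)} = -3 + \frac{r}{3}$ ($b{\left(r \right)} = -3 + \frac{r + r}{6} = -3 + \frac{2 r}{6} = -3 + \frac{r}{3}$)
$W{\left(p \right)} = - \frac{2}{p \left(6 + p\right)}$ ($W{\left(p \right)} = \frac{\left(-2\right) \frac{1}{6 + p}}{p} = - \frac{2}{p \left(6 + p\right)}$)
$11 \left(-7\right) + W{\left(b{\left(3 \right)} \right)} = 11 \left(-7\right) - \frac{2}{\left(-3 + \frac{1}{3} \cdot 3\right) \left(6 + \left(-3 + \frac{1}{3} \cdot 3\right)\right)} = -77 - \frac{2}{\left(-3 + 1\right) \left(6 + \left(-3 + 1\right)\right)} = -77 - \frac{2}{\left(-2\right) \left(6 - 2\right)} = -77 - - \frac{1}{4} = -77 - \left(-1\right) \frac{1}{4} = -77 + \frac{1}{4} = - \frac{307}{4}$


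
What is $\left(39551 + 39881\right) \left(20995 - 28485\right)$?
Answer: $-594945680$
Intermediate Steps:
$\left(39551 + 39881\right) \left(20995 - 28485\right) = 79432 \left(-7490\right) = -594945680$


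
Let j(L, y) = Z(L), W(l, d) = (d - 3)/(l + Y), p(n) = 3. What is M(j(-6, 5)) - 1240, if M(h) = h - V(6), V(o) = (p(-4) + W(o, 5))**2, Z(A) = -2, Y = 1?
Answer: -61387/49 ≈ -1252.8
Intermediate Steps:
W(l, d) = (-3 + d)/(1 + l) (W(l, d) = (d - 3)/(l + 1) = (-3 + d)/(1 + l))
j(L, y) = -2
V(o) = (3 + 2/(1 + o))**2 (V(o) = (3 + (-3 + 5)/(1 + o))**2 = (3 + 2/(1 + o))**2)
M(h) = -529/49 + h (M(h) = h - (5 + 3*6)**2/(1 + 6)**2 = h - (5 + 18)**2/7**2 = h - 23**2/49 = h - 529/49 = -529/49 + h)
M(j(-6, 5)) - 1240 = (-529/49 - 2) - 1240 = -627/49 - 1240 = -61387/49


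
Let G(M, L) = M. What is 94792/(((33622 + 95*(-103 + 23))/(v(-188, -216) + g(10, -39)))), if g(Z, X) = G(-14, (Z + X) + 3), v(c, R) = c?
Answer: -9573992/13011 ≈ -735.84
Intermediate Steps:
g(Z, X) = -14
94792/(((33622 + 95*(-103 + 23))/(v(-188, -216) + g(10, -39)))) = 94792/(((33622 + 95*(-103 + 23))/(-188 - 14))) = 94792/(((33622 + 95*(-80))/(-202))) = 94792/(((33622 - 7600)*(-1/202))) = 94792/((26022*(-1/202))) = 94792/(-13011/101) = 94792*(-101/13011) = -9573992/13011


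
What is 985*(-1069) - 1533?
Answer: -1054498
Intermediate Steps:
985*(-1069) - 1533 = -1052965 - 1533 = -1054498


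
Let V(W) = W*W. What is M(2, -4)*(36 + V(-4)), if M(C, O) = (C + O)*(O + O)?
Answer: 832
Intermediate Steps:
V(W) = W**2
M(C, O) = 2*O*(C + O) (M(C, O) = (C + O)*(2*O) = 2*O*(C + O))
M(2, -4)*(36 + V(-4)) = (2*(-4)*(2 - 4))*(36 + (-4)**2) = (2*(-4)*(-2))*(36 + 16) = 16*52 = 832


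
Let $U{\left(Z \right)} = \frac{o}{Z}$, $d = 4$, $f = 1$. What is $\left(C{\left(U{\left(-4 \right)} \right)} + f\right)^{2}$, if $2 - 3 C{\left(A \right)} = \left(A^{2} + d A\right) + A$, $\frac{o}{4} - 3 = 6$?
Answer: $\frac{961}{9} \approx 106.78$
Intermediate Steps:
$o = 36$ ($o = 12 + 4 \cdot 6 = 12 + 24 = 36$)
$U{\left(Z \right)} = \frac{36}{Z}$
$C{\left(A \right)} = \frac{2}{3} - \frac{5 A}{3} - \frac{A^{2}}{3}$ ($C{\left(A \right)} = \frac{2}{3} - \frac{\left(A^{2} + 4 A\right) + A}{3} = \frac{2}{3} - \frac{A^{2} + 5 A}{3} = \frac{2}{3} - \left(\frac{A^{2}}{3} + \frac{5 A}{3}\right) = \frac{2}{3} - \frac{5 A}{3} - \frac{A^{2}}{3}$)
$\left(C{\left(U{\left(-4 \right)} \right)} + f\right)^{2} = \left(\left(\frac{2}{3} - \frac{5 \frac{36}{-4}}{3} - \frac{\left(\frac{36}{-4}\right)^{2}}{3}\right) + 1\right)^{2} = \left(\left(\frac{2}{3} - \frac{5 \cdot 36 \left(- \frac{1}{4}\right)}{3} - \frac{\left(36 \left(- \frac{1}{4}\right)\right)^{2}}{3}\right) + 1\right)^{2} = \left(\left(\frac{2}{3} - -15 - \frac{\left(-9\right)^{2}}{3}\right) + 1\right)^{2} = \left(\left(\frac{2}{3} + 15 - 27\right) + 1\right)^{2} = \left(- \frac{34}{3} + 1\right)^{2} = \left(- \frac{31}{3}\right)^{2} = \frac{961}{9}$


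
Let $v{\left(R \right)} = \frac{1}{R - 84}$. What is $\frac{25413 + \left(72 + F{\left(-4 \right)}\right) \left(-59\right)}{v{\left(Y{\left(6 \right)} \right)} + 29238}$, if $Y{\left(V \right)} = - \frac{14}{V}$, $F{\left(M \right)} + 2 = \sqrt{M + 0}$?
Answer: $\frac{5512297}{7572639} - \frac{30562 i}{7572639} \approx 0.72792 - 0.0040358 i$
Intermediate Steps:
$F{\left(M \right)} = -2 + \sqrt{M}$ ($F{\left(M \right)} = -2 + \sqrt{M + 0} = -2 + \sqrt{M}$)
$v{\left(R \right)} = \frac{1}{-84 + R}$
$\frac{25413 + \left(72 + F{\left(-4 \right)}\right) \left(-59\right)}{v{\left(Y{\left(6 \right)} \right)} + 29238} = \frac{25413 + \left(72 - \left(2 - \sqrt{-4}\right)\right) \left(-59\right)}{\frac{1}{-84 - \frac{14}{6}} + 29238} = \frac{25413 + \left(72 - \left(2 - 2 i\right)\right) \left(-59\right)}{\frac{1}{-84 - \frac{7}{3}} + 29238} = \frac{25413 + \left(70 + 2 i\right) \left(-59\right)}{\frac{1}{-84 - \frac{7}{3}} + 29238} = \frac{25413 - \left(4130 + 118 i\right)}{\frac{1}{- \frac{259}{3}} + 29238} = \frac{21283 - 118 i}{- \frac{3}{259} + 29238} = \frac{21283 - 118 i}{\frac{7572639}{259}} = \left(21283 - 118 i\right) \frac{259}{7572639} = \frac{5512297}{7572639} - \frac{30562 i}{7572639}$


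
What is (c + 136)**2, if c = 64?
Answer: 40000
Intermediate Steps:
(c + 136)**2 = (64 + 136)**2 = 200**2 = 40000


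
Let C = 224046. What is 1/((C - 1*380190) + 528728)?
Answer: 1/372584 ≈ 2.6840e-6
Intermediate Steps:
1/((C - 1*380190) + 528728) = 1/((224046 - 1*380190) + 528728) = 1/((224046 - 380190) + 528728) = 1/(-156144 + 528728) = 1/372584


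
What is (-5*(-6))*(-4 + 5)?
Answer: 30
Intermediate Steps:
(-5*(-6))*(-4 + 5) = 30*1 = 30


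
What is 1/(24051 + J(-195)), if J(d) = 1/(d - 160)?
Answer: 355/8538104 ≈ 4.1578e-5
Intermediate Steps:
J(d) = 1/(-160 + d)
1/(24051 + J(-195)) = 1/(24051 + 1/(-160 - 195)) = 1/(24051 + 1/(-355)) = 1/(24051 - 1/355) = 1/(8538104/355) = 355/8538104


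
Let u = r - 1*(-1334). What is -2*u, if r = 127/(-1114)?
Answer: -1485949/557 ≈ -2667.8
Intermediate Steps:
r = -127/1114 (r = 127*(-1/1114) = -127/1114 ≈ -0.11400)
u = 1485949/1114 (u = -127/1114 - 1*(-1334) = -127/1114 + 1334 = 1485949/1114 ≈ 1333.9)
-2*u = -2*1485949/1114 = -1485949/557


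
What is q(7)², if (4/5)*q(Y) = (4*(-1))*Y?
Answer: 1225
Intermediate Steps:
q(Y) = -5*Y (q(Y) = 5*((4*(-1))*Y)/4 = 5*(-4*Y)/4 = -5*Y)
q(7)² = (-5*7)² = (-35)² = 1225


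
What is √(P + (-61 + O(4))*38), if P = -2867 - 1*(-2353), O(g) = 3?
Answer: 3*I*√302 ≈ 52.134*I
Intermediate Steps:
P = -514 (P = -2867 + 2353 = -514)
√(P + (-61 + O(4))*38) = √(-514 + (-61 + 3)*38) = √(-514 - 58*38) = √(-514 - 2204) = √(-2718) = 3*I*√302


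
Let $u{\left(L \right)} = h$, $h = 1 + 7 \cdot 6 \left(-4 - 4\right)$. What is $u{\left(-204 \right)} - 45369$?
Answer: $-45704$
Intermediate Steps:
$h = -335$ ($h = 1 + 7 \cdot 6 \left(-8\right) = 1 + 7 \left(-48\right) = 1 - 336 = -335$)
$u{\left(L \right)} = -335$
$u{\left(-204 \right)} - 45369 = -335 - 45369 = -45704$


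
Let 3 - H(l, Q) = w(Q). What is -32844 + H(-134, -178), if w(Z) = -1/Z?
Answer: -5845699/178 ≈ -32841.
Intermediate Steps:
H(l, Q) = 3 + 1/Q (H(l, Q) = 3 - (-1)/Q = 3 + 1/Q)
-32844 + H(-134, -178) = -32844 + (3 + 1/(-178)) = -32844 + (3 - 1/178) = -32844 + 533/178 = -5845699/178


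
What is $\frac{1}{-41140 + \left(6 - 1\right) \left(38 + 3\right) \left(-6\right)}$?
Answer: $- \frac{1}{42370} \approx -2.3602 \cdot 10^{-5}$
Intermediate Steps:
$\frac{1}{-41140 + \left(6 - 1\right) \left(38 + 3\right) \left(-6\right)} = \frac{1}{-41140 + \left(6 - 1\right) 41 \left(-6\right)} = \frac{1}{-41140 + 5 \left(-246\right)} = \frac{1}{-41140 - 1230} = \frac{1}{-42370} = - \frac{1}{42370}$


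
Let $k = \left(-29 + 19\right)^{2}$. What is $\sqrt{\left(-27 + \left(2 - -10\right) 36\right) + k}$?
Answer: $\sqrt{505} \approx 22.472$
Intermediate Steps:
$k = 100$ ($k = \left(-10\right)^{2} = 100$)
$\sqrt{\left(-27 + \left(2 - -10\right) 36\right) + k} = \sqrt{\left(-27 + \left(2 - -10\right) 36\right) + 100} = \sqrt{\left(-27 + \left(2 + 10\right) 36\right) + 100} = \sqrt{\left(-27 + 12 \cdot 36\right) + 100} = \sqrt{\left(-27 + 432\right) + 100} = \sqrt{405 + 100} = \sqrt{505}$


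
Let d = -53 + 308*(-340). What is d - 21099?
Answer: -125872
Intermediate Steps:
d = -104773 (d = -53 - 104720 = -104773)
d - 21099 = -104773 - 21099 = -125872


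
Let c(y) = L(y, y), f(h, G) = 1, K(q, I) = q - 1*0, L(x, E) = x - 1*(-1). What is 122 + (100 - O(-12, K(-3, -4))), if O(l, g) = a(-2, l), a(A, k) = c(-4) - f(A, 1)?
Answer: 226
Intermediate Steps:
L(x, E) = 1 + x (L(x, E) = x + 1 = 1 + x)
K(q, I) = q (K(q, I) = q + 0 = q)
c(y) = 1 + y
a(A, k) = -4 (a(A, k) = (1 - 4) - 1*1 = -3 - 1 = -4)
O(l, g) = -4
122 + (100 - O(-12, K(-3, -4))) = 122 + (100 - 1*(-4)) = 122 + (100 + 4) = 122 + 104 = 226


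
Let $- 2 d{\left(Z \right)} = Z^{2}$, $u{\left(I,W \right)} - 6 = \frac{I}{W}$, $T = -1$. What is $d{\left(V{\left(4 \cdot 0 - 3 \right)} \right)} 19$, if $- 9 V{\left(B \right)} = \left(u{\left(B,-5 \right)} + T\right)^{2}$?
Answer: $- \frac{5839232}{50625} \approx -115.34$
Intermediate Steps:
$u{\left(I,W \right)} = 6 + \frac{I}{W}$
$V{\left(B \right)} = - \frac{\left(5 - \frac{B}{5}\right)^{2}}{9}$ ($V{\left(B \right)} = - \frac{\left(\left(6 + \frac{B}{-5}\right) - 1\right)^{2}}{9} = - \frac{\left(\left(6 + B \left(- \frac{1}{5}\right)\right) - 1\right)^{2}}{9} = - \frac{\left(\left(6 - \frac{B}{5}\right) - 1\right)^{2}}{9} = - \frac{\left(5 - \frac{B}{5}\right)^{2}}{9}$)
$d{\left(Z \right)} = - \frac{Z^{2}}{2}$
$d{\left(V{\left(4 \cdot 0 - 3 \right)} \right)} 19 = - \frac{\left(- \frac{\left(-25 + \left(4 \cdot 0 - 3\right)\right)^{2}}{225}\right)^{2}}{2} \cdot 19 = - \frac{\left(- \frac{\left(-25 + \left(0 - 3\right)\right)^{2}}{225}\right)^{2}}{2} \cdot 19 = - \frac{\left(- \frac{\left(-25 - 3\right)^{2}}{225}\right)^{2}}{2} \cdot 19 = - \frac{\left(- \frac{\left(-28\right)^{2}}{225}\right)^{2}}{2} \cdot 19 = - \frac{\left(\left(- \frac{1}{225}\right) 784\right)^{2}}{2} \cdot 19 = - \frac{\left(- \frac{784}{225}\right)^{2}}{2} \cdot 19 = \left(- \frac{1}{2}\right) \frac{614656}{50625} \cdot 19 = \left(- \frac{307328}{50625}\right) 19 = - \frac{5839232}{50625}$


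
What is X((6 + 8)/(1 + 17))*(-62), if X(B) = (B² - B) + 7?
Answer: -34286/81 ≈ -423.28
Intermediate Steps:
X(B) = 7 + B² - B
X((6 + 8)/(1 + 17))*(-62) = (7 + ((6 + 8)/(1 + 17))² - (6 + 8)/(1 + 17))*(-62) = (7 + (14/18)² - 14/18)*(-62) = (7 + (14*(1/18))² - 14/18)*(-62) = (7 + (7/9)² - 1*7/9)*(-62) = (7 + 49/81 - 7/9)*(-62) = (553/81)*(-62) = -34286/81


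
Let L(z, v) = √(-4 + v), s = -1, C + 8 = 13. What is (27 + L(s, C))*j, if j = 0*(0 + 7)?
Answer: 0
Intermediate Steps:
C = 5 (C = -8 + 13 = 5)
j = 0 (j = 0*7 = 0)
(27 + L(s, C))*j = (27 + √(-4 + 5))*0 = (27 + √1)*0 = (27 + 1)*0 = 28*0 = 0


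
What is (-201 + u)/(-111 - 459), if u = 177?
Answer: 4/95 ≈ 0.042105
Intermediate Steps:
(-201 + u)/(-111 - 459) = (-201 + 177)/(-111 - 459) = -24/(-570) = -24*(-1/570) = 4/95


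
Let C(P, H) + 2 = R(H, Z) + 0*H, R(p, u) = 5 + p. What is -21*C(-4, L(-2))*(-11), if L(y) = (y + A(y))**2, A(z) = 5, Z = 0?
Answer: 2772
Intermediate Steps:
L(y) = (5 + y)**2 (L(y) = (y + 5)**2 = (5 + y)**2)
C(P, H) = 3 + H (C(P, H) = -2 + ((5 + H) + 0*H) = -2 + ((5 + H) + 0) = -2 + (5 + H) = 3 + H)
-21*C(-4, L(-2))*(-11) = -21*(3 + (5 - 2)**2)*(-11) = -21*(3 + 3**2)*(-11) = -21*(3 + 9)*(-11) = -21*12*(-11) = -252*(-11) = 2772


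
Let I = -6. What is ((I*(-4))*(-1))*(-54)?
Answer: 1296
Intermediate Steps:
((I*(-4))*(-1))*(-54) = (-6*(-4)*(-1))*(-54) = (24*(-1))*(-54) = -24*(-54) = 1296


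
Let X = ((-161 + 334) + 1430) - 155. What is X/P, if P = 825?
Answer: 1448/825 ≈ 1.7552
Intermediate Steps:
X = 1448 (X = (173 + 1430) - 155 = 1603 - 155 = 1448)
X/P = 1448/825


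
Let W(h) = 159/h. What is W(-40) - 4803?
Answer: -192279/40 ≈ -4807.0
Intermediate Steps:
W(-40) - 4803 = 159/(-40) - 4803 = 159*(-1/40) - 4803 = -159/40 - 4803 = -192279/40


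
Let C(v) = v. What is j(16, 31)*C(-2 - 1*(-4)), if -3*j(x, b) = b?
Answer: -62/3 ≈ -20.667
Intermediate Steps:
j(x, b) = -b/3
j(16, 31)*C(-2 - 1*(-4)) = (-⅓*31)*(-2 - 1*(-4)) = -31*(-2 + 4)/3 = -31/3*2 = -62/3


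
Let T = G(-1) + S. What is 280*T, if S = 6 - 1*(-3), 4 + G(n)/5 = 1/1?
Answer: -1680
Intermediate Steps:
G(n) = -15 (G(n) = -20 + 5/1 = -20 + 5*1 = -20 + 5 = -15)
S = 9 (S = 6 + 3 = 9)
T = -6 (T = -15 + 9 = -6)
280*T = 280*(-6) = -1680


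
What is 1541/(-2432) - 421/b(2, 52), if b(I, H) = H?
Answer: -276001/31616 ≈ -8.7298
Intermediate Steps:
1541/(-2432) - 421/b(2, 52) = 1541/(-2432) - 421/52 = 1541*(-1/2432) - 421*1/52 = -1541/2432 - 421/52 = -276001/31616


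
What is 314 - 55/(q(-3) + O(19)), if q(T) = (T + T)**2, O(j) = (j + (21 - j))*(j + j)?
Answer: 261821/834 ≈ 313.93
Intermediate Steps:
O(j) = 42*j (O(j) = 21*(2*j) = 42*j)
q(T) = 4*T**2 (q(T) = (2*T)**2 = 4*T**2)
314 - 55/(q(-3) + O(19)) = 314 - 55/(4*(-3)**2 + 42*19) = 314 - 55/(4*9 + 798) = 314 - 55/(36 + 798) = 314 - 55/834 = 261821/834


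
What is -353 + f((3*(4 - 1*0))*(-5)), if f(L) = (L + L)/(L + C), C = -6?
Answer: -3863/11 ≈ -351.18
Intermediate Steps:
f(L) = 2*L/(-6 + L) (f(L) = (L + L)/(L - 6) = (2*L)/(-6 + L) = 2*L/(-6 + L))
-353 + f((3*(4 - 1*0))*(-5)) = -353 + 2*((3*(4 - 1*0))*(-5))/(-6 + (3*(4 - 1*0))*(-5)) = -353 + 2*((3*(4 + 0))*(-5))/(-6 + (3*(4 + 0))*(-5)) = -353 + 2*((3*4)*(-5))/(-6 + (3*4)*(-5)) = -353 + 2*(12*(-5))/(-6 + 12*(-5)) = -353 + 2*(-60)/(-6 - 60) = -353 + 2*(-60)/(-66) = -353 + 2*(-60)*(-1/66) = -353 + 20/11 = -3863/11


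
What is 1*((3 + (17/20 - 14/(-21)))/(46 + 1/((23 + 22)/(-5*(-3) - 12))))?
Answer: 271/2764 ≈ 0.098046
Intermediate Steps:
1*((3 + (17/20 - 14/(-21)))/(46 + 1/((23 + 22)/(-5*(-3) - 12)))) = 1*((3 + (17*(1/20) - 14*(-1/21)))/(46 + 1/(45/(15 - 12)))) = 1*((3 + (17/20 + ⅔))/(46 + 1/(45/3))) = 1*((3 + 91/60)/(46 + 1/(45*(⅓)))) = 1*(271/(60*(46 + 1/15))) = 1*(271/(60*(691/15))) = 1*((271/60)*(15/691)) = 1*(271/2764) = 271/2764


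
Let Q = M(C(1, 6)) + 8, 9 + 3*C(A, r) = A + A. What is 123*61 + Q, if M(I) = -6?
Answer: 7505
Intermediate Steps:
C(A, r) = -3 + 2*A/3 (C(A, r) = -3 + (A + A)/3 = -3 + (2*A)/3 = -3 + 2*A/3)
Q = 2 (Q = -6 + 8 = 2)
123*61 + Q = 123*61 + 2 = 7503 + 2 = 7505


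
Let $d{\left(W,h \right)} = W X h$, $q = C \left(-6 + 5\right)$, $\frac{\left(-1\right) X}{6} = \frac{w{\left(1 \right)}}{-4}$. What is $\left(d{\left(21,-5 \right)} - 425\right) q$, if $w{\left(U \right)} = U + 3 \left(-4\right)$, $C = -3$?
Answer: $\frac{7845}{2} \approx 3922.5$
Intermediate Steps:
$w{\left(U \right)} = -12 + U$ ($w{\left(U \right)} = U - 12 = -12 + U$)
$X = - \frac{33}{2}$ ($X = - 6 \frac{-12 + 1}{-4} = - 6 \left(\left(-11\right) \left(- \frac{1}{4}\right)\right) = \left(-6\right) \frac{11}{4} = - \frac{33}{2} \approx -16.5$)
$q = 3$ ($q = - 3 \left(-6 + 5\right) = \left(-3\right) \left(-1\right) = 3$)
$d{\left(W,h \right)} = - \frac{33 W h}{2}$ ($d{\left(W,h \right)} = W \left(- \frac{33}{2}\right) h = - \frac{33 W}{2} h = - \frac{33 W h}{2}$)
$\left(d{\left(21,-5 \right)} - 425\right) q = \left(\left(- \frac{33}{2}\right) 21 \left(-5\right) - 425\right) 3 = \left(\frac{3465}{2} - 425\right) 3 = \frac{2615}{2} \cdot 3 = \frac{7845}{2}$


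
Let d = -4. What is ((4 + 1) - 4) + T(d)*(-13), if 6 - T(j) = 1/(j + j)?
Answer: -629/8 ≈ -78.625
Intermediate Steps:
T(j) = 6 - 1/(2*j) (T(j) = 6 - 1/(j + j) = 6 - 1/(2*j))
((4 + 1) - 4) + T(d)*(-13) = ((4 + 1) - 4) + (6 - 1/2/(-4))*(-13) = (5 - 4) + (6 - 1/2*(-1/4))*(-13) = 1 + (6 + 1/8)*(-13) = 1 + (49/8)*(-13) = 1 - 637/8 = -629/8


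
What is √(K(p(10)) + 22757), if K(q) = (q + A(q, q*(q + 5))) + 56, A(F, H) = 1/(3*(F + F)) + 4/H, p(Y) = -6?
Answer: 5*√32843/6 ≈ 151.02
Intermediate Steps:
A(F, H) = 4/H + 1/(6*F) (A(F, H) = 1/(3*(2*F)) + 4/H = 1/(6*F) + 4/H = 4/H + 1/(6*F))
K(q) = 56 + q + 1/(6*q) + 4/(q*(5 + q)) (K(q) = (q + (4/((q*(q + 5))) + 1/(6*q))) + 56 = (q + (4/((q*(5 + q))) + 1/(6*q))) + 56 = (q + (4*(1/(q*(5 + q))) + 1/(6*q))) + 56 = (q + (4/(q*(5 + q)) + 1/(6*q))) + 56 = (q + (1/(6*q) + 4/(q*(5 + q)))) + 56 = (q + 1/(6*q) + 4/(q*(5 + q))) + 56 = 56 + q + 1/(6*q) + 4/(q*(5 + q)))
√(K(p(10)) + 22757) = √((⅙)*(29 - 6 + 6*(-6)*(5 - 6)*(56 - 6))/(-6*(5 - 6)) + 22757) = √((⅙)*(-⅙)*(29 - 6 + 6*(-6)*(-1)*50)/(-1) + 22757) = √((⅙)*(-⅙)*(-1)*(29 - 6 + 1800) + 22757) = √((⅙)*(-⅙)*(-1)*1823 + 22757) = √(1823/36 + 22757) = √(821075/36) = 5*√32843/6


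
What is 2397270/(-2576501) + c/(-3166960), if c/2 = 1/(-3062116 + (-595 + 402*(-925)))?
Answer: -13037693500348699099/14012451806158072280 ≈ -0.93044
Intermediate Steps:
c = -2/3434561 (c = 2/(-3062116 + (-595 + 402*(-925))) = 2/(-3062116 + (-595 - 371850)) = 2/(-3062116 - 372445) = 2/(-3434561) = 2*(-1/3434561) = -2/3434561 ≈ -5.8232e-7)
2397270/(-2576501) + c/(-3166960) = 2397270/(-2576501) - 2/3434561/(-3166960) = 2397270*(-1/2576501) - 2/3434561*(-1/3166960) = -2397270/2576501 + 1/5438558652280 = -13037693500348699099/14012451806158072280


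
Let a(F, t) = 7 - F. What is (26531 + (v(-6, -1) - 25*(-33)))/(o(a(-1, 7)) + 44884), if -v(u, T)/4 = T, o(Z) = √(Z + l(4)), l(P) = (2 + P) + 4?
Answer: 614013120/1007286719 - 41040*√2/1007286719 ≈ 0.60951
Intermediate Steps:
l(P) = 6 + P
o(Z) = √(10 + Z) (o(Z) = √(Z + (6 + 4)) = √(Z + 10) = √(10 + Z))
v(u, T) = -4*T
(26531 + (v(-6, -1) - 25*(-33)))/(o(a(-1, 7)) + 44884) = (26531 + (-4*(-1) - 25*(-33)))/(√(10 + (7 - 1*(-1))) + 44884) = (26531 + (4 + 825))/(√(10 + (7 + 1)) + 44884) = (26531 + 829)/(√(10 + 8) + 44884) = 27360/(√18 + 44884) = 27360/(3*√2 + 44884) = 27360/(44884 + 3*√2)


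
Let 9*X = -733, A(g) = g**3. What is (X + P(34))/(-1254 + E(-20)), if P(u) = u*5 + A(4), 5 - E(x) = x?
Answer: -1373/11061 ≈ -0.12413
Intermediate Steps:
X = -733/9 (X = (1/9)*(-733) = -733/9 ≈ -81.444)
E(x) = 5 - x
P(u) = 64 + 5*u (P(u) = u*5 + 4**3 = 5*u + 64 = 64 + 5*u)
(X + P(34))/(-1254 + E(-20)) = (-733/9 + (64 + 5*34))/(-1254 + (5 - 1*(-20))) = (-733/9 + (64 + 170))/(-1254 + (5 + 20)) = (-733/9 + 234)/(-1254 + 25) = (1373/9)/(-1229) = (1373/9)*(-1/1229) = -1373/11061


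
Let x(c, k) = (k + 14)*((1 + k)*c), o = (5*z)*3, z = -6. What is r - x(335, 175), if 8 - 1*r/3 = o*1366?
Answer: -10774596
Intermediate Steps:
o = -90 (o = (5*(-6))*3 = -30*3 = -90)
x(c, k) = c*(1 + k)*(14 + k) (x(c, k) = (14 + k)*(c*(1 + k)) = c*(1 + k)*(14 + k))
r = 368844 (r = 24 - (-270)*1366 = 24 - 3*(-122940) = 24 + 368820 = 368844)
r - x(335, 175) = 368844 - 335*(14 + 175**2 + 15*175) = 368844 - 335*(14 + 30625 + 2625) = 368844 - 335*33264 = 368844 - 1*11143440 = 368844 - 11143440 = -10774596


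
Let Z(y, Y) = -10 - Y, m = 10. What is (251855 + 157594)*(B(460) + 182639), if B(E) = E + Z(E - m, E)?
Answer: 74777261421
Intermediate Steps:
B(E) = -10 (B(E) = E + (-10 - E) = -10)
(251855 + 157594)*(B(460) + 182639) = (251855 + 157594)*(-10 + 182639) = 409449*182629 = 74777261421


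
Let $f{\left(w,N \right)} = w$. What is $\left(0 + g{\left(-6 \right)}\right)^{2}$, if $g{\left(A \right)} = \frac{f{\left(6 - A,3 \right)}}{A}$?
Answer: $4$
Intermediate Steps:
$g{\left(A \right)} = \frac{6 - A}{A}$
$\left(0 + g{\left(-6 \right)}\right)^{2} = \left(0 + \frac{6 - -6}{-6}\right)^{2} = \left(0 - \frac{6 + 6}{6}\right)^{2} = \left(0 - 2\right)^{2} = \left(-2\right)^{2} = 4$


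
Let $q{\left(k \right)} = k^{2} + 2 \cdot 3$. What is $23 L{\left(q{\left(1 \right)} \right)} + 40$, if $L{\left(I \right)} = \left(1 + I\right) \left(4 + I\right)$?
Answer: $2064$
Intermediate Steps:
$q{\left(k \right)} = 6 + k^{2}$ ($q{\left(k \right)} = k^{2} + 6 = 6 + k^{2}$)
$23 L{\left(q{\left(1 \right)} \right)} + 40 = 23 \left(4 + \left(6 + 1^{2}\right)^{2} + 5 \left(6 + 1^{2}\right)\right) + 40 = 23 \left(4 + \left(6 + 1\right)^{2} + 5 \left(6 + 1\right)\right) + 40 = 23 \left(4 + 7^{2} + 5 \cdot 7\right) + 40 = 23 \left(4 + 49 + 35\right) + 40 = 23 \cdot 88 + 40 = 2024 + 40 = 2064$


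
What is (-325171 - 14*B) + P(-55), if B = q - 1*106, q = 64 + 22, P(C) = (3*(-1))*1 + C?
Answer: -324949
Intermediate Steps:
P(C) = -3 + C (P(C) = -3*1 + C = -3 + C)
q = 86
B = -20 (B = 86 - 1*106 = 86 - 106 = -20)
(-325171 - 14*B) + P(-55) = (-325171 - 14*(-20)) + (-3 - 55) = (-325171 + 280) - 58 = -324891 - 58 = -324949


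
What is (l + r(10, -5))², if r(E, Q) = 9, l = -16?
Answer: 49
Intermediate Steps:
(l + r(10, -5))² = (-16 + 9)² = (-7)² = 49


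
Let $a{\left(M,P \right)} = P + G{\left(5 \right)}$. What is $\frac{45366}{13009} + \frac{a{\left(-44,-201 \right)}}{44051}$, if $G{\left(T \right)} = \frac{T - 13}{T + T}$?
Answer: $\frac{9978962249}{2865297295} \approx 3.4827$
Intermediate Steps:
$G{\left(T \right)} = \frac{-13 + T}{2 T}$
$a{\left(M,P \right)} = - \frac{4}{5} + P$ ($a{\left(M,P \right)} = P + \frac{-13 + 5}{2 \cdot 5} = P + \frac{1}{2} \cdot \frac{1}{5} \left(-8\right) = P - \frac{4}{5} = - \frac{4}{5} + P$)
$\frac{45366}{13009} + \frac{a{\left(-44,-201 \right)}}{44051} = \frac{45366}{13009} + \frac{- \frac{4}{5} - 201}{44051} = 45366 \cdot \frac{1}{13009} - \frac{1009}{220255} = \frac{45366}{13009} - \frac{1009}{220255} = \frac{9978962249}{2865297295}$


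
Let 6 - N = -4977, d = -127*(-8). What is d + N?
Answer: 5999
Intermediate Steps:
d = 1016
N = 4983 (N = 6 - 1*(-4977) = 6 + 4977 = 4983)
d + N = 1016 + 4983 = 5999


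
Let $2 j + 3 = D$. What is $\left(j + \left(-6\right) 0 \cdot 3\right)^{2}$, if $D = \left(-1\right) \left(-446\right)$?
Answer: $\frac{196249}{4} \approx 49062.0$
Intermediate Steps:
$D = 446$
$j = \frac{443}{2}$ ($j = - \frac{3}{2} + \frac{1}{2} \cdot 446 = - \frac{3}{2} + 223 = \frac{443}{2} \approx 221.5$)
$\left(j + \left(-6\right) 0 \cdot 3\right)^{2} = \left(\frac{443}{2} + \left(-6\right) 0 \cdot 3\right)^{2} = \left(\frac{443}{2} + 0 \cdot 3\right)^{2} = \left(\frac{443}{2} + 0\right)^{2} = \left(\frac{443}{2}\right)^{2} = \frac{196249}{4}$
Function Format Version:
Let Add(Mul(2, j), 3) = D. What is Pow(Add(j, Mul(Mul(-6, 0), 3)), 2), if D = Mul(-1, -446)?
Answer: Rational(196249, 4) ≈ 49062.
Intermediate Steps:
D = 446
j = Rational(443, 2) (j = Add(Rational(-3, 2), Mul(Rational(1, 2), 446)) = Add(Rational(-3, 2), 223) = Rational(443, 2) ≈ 221.50)
Pow(Add(j, Mul(Mul(-6, 0), 3)), 2) = Pow(Add(Rational(443, 2), Mul(Mul(-6, 0), 3)), 2) = Pow(Add(Rational(443, 2), Mul(0, 3)), 2) = Pow(Add(Rational(443, 2), 0), 2) = Pow(Rational(443, 2), 2) = Rational(196249, 4)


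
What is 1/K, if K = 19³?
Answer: 1/6859 ≈ 0.00014579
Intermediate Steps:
K = 6859
1/K = 1/6859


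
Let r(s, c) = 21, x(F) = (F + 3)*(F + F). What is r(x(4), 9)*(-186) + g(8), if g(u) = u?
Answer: -3898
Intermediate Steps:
x(F) = 2*F*(3 + F) (x(F) = (3 + F)*(2*F) = 2*F*(3 + F))
r(x(4), 9)*(-186) + g(8) = 21*(-186) + 8 = -3906 + 8 = -3898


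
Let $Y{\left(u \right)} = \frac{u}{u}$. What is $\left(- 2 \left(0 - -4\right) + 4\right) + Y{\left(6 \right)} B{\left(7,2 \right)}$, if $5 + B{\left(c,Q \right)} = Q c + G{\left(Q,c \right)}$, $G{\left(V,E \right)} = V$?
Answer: $7$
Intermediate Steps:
$B{\left(c,Q \right)} = -5 + Q + Q c$ ($B{\left(c,Q \right)} = -5 + \left(Q c + Q\right) = -5 + \left(Q + Q c\right) = -5 + Q + Q c$)
$Y{\left(u \right)} = 1$
$\left(- 2 \left(0 - -4\right) + 4\right) + Y{\left(6 \right)} B{\left(7,2 \right)} = \left(- 2 \left(0 - -4\right) + 4\right) + 1 \left(-5 + 2 + 2 \cdot 7\right) = \left(- 2 \left(0 + 4\right) + 4\right) + 1 \left(-5 + 2 + 14\right) = \left(\left(-2\right) 4 + 4\right) + 1 \cdot 11 = \left(-8 + 4\right) + 11 = -4 + 11 = 7$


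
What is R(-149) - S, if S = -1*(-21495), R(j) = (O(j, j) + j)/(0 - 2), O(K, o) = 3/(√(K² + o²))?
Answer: -42841/2 - 3*√2/596 ≈ -21421.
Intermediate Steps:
O(K, o) = 3/√(K² + o²)
R(j) = -j/2 - 3*√2/(4*√(j²)) (R(j) = (3/√(j² + j²) + j)/(0 - 2) = (3/√(2*j²) + j)/(-2) = (3*(√2/(2*√(j²))) + j)*(-½) = (3*√2/(2*√(j²)) + j)*(-½) = (j + 3*√2/(2*√(j²)))*(-½) = -j/2 - 3*√2/(4*√(j²)))
S = 21495
R(-149) - S = (-½*(-149) - 3*√2/(4*√((-149)²))) - 1*21495 = (149/2 - 3*√2/(4*√22201)) - 21495 = (149/2 - ¾*√2*1/149) - 21495 = (149/2 - 3*√2/596) - 21495 = -42841/2 - 3*√2/596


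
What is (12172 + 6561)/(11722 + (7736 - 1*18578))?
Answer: 1703/80 ≈ 21.288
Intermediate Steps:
(12172 + 6561)/(11722 + (7736 - 1*18578)) = 18733/(11722 + (7736 - 18578)) = 18733/(11722 - 10842) = 18733/880 = 18733*(1/880) = 1703/80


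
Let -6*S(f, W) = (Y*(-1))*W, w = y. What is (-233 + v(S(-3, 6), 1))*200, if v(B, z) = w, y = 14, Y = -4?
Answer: -43800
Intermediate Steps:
w = 14
S(f, W) = -2*W/3 (S(f, W) = -(-4*(-1))*W/6 = -2*W/3)
v(B, z) = 14
(-233 + v(S(-3, 6), 1))*200 = (-233 + 14)*200 = -219*200 = -43800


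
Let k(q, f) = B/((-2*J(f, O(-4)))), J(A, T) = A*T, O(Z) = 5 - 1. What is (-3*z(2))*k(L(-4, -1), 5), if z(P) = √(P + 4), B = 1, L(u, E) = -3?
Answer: 3*√6/40 ≈ 0.18371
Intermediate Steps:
O(Z) = 4
z(P) = √(4 + P)
k(q, f) = -1/(8*f) (k(q, f) = 1/(-2*f*4) = 1/(-8*f) = 1*(-1/(8*f)) = -1/(8*f))
(-3*z(2))*k(L(-4, -1), 5) = (-3*√(4 + 2))*(-⅛/5) = (-3*√6)*(-⅛*⅕) = -3*√6*(-1/40) = 3*√6/40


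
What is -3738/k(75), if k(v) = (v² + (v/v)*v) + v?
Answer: -178/275 ≈ -0.64727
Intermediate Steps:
k(v) = v² + 2*v (k(v) = (v² + 1*v) + v = (v² + v) + v = (v + v²) + v = v² + 2*v)
-3738/k(75) = -3738*1/(75*(2 + 75)) = -3738/(75*77) = -3738/5775 = -3738*1/5775 = -178/275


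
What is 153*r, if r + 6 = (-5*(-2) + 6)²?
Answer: 38250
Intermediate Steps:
r = 250 (r = -6 + (-5*(-2) + 6)² = -6 + (10 + 6)² = -6 + 16² = -6 + 256 = 250)
153*r = 153*250 = 38250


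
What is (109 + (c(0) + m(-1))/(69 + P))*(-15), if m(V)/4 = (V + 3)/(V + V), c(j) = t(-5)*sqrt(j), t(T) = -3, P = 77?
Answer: -119325/73 ≈ -1634.6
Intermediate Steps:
c(j) = -3*sqrt(j)
m(V) = 2*(3 + V)/V (m(V) = 4*((V + 3)/(V + V)) = 4*((3 + V)/((2*V))) = 4*((3 + V)*(1/(2*V))) = 4*((3 + V)/(2*V)) = 2*(3 + V)/V)
(109 + (c(0) + m(-1))/(69 + P))*(-15) = (109 + (-3*sqrt(0) + (2 + 6/(-1)))/(69 + 77))*(-15) = (109 + (-3*0 + (2 + 6*(-1)))/146)*(-15) = (109 + (0 + (2 - 6))*(1/146))*(-15) = (109 + (0 - 4)*(1/146))*(-15) = (109 - 4*1/146)*(-15) = (109 - 2/73)*(-15) = (7955/73)*(-15) = -119325/73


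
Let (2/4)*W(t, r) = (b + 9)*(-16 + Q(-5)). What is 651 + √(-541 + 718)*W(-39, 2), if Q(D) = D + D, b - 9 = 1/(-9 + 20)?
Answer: 651 - 10348*√177/11 ≈ -11865.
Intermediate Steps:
b = 100/11 (b = 9 + 1/(-9 + 20) = 9 + 1/11 = 100/11 ≈ 9.0909)
Q(D) = 2*D
W(t, r) = -10348/11 (W(t, r) = 2*((100/11 + 9)*(-16 + 2*(-5))) = 2*(199*(-16 - 10)/11) = 2*((199/11)*(-26)) = 2*(-5174/11) = -10348/11)
651 + √(-541 + 718)*W(-39, 2) = 651 + √(-541 + 718)*(-10348/11) = 651 + √177*(-10348/11) = 651 - 10348*√177/11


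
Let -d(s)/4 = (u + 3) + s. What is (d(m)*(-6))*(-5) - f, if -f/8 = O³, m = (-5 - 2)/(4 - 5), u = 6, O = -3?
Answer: -2136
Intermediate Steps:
m = 7 (m = -7/(-1) = -7*(-1) = 7)
d(s) = -36 - 4*s (d(s) = -4*((6 + 3) + s) = -4*(9 + s) = -36 - 4*s)
f = 216 (f = -8*(-3)³ = -8*(-27) = 216)
(d(m)*(-6))*(-5) - f = ((-36 - 4*7)*(-6))*(-5) - 1*216 = ((-36 - 28)*(-6))*(-5) - 216 = -64*(-6)*(-5) - 216 = 384*(-5) - 216 = -1920 - 216 = -2136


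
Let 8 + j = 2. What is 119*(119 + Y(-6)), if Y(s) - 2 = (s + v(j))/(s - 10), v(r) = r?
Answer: 57953/4 ≈ 14488.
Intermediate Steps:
j = -6 (j = -8 + 2 = -6)
Y(s) = 2 + (-6 + s)/(-10 + s) (Y(s) = 2 + (s - 6)/(s - 10) = 2 + (-6 + s)/(-10 + s))
119*(119 + Y(-6)) = 119*(119 + (-26 + 3*(-6))/(-10 - 6)) = 119*(119 + (-26 - 18)/(-16)) = 119*(119 - 1/16*(-44)) = 119*(119 + 11/4) = 119*(487/4) = 57953/4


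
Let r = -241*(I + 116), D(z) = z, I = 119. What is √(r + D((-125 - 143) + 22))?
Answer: I*√56881 ≈ 238.5*I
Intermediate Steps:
r = -56635 (r = -241*(119 + 116) = -241*235 = -56635)
√(r + D((-125 - 143) + 22)) = √(-56635 + ((-125 - 143) + 22)) = √(-56635 + (-268 + 22)) = √(-56635 - 246) = √(-56881) = I*√56881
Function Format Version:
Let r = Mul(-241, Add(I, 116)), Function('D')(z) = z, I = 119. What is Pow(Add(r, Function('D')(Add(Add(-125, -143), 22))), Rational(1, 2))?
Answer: Mul(I, Pow(56881, Rational(1, 2))) ≈ Mul(238.50, I)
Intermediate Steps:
r = -56635 (r = Mul(-241, Add(119, 116)) = Mul(-241, 235) = -56635)
Pow(Add(r, Function('D')(Add(Add(-125, -143), 22))), Rational(1, 2)) = Pow(Add(-56635, Add(Add(-125, -143), 22)), Rational(1, 2)) = Pow(Add(-56635, Add(-268, 22)), Rational(1, 2)) = Pow(Add(-56635, -246), Rational(1, 2)) = Pow(-56881, Rational(1, 2)) = Mul(I, Pow(56881, Rational(1, 2)))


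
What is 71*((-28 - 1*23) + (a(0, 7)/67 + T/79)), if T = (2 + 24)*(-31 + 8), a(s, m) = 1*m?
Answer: -21971376/5293 ≈ -4151.0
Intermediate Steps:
a(s, m) = m
T = -598 (T = 26*(-23) = -598)
71*((-28 - 1*23) + (a(0, 7)/67 + T/79)) = 71*((-28 - 1*23) + (7/67 - 598/79)) = 71*((-28 - 23) + (7*(1/67) - 598*1/79)) = 71*(-51 + (7/67 - 598/79)) = 71*(-51 - 39513/5293) = 71*(-309456/5293) = -21971376/5293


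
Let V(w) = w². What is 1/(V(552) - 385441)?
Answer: -1/80737 ≈ -1.2386e-5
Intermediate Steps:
1/(V(552) - 385441) = 1/(552² - 385441) = 1/(304704 - 385441) = 1/(-80737) = -1/80737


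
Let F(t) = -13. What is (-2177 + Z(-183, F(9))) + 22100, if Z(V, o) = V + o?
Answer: 19727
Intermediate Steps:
(-2177 + Z(-183, F(9))) + 22100 = (-2177 + (-183 - 13)) + 22100 = (-2177 - 196) + 22100 = -2373 + 22100 = 19727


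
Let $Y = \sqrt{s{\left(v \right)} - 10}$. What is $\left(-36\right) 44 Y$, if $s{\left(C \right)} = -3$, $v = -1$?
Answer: $- 1584 i \sqrt{13} \approx - 5711.2 i$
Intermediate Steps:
$Y = i \sqrt{13}$ ($Y = \sqrt{-3 - 10} = \sqrt{-13} = i \sqrt{13} \approx 3.6056 i$)
$\left(-36\right) 44 Y = \left(-36\right) 44 i \sqrt{13} = - 1584 i \sqrt{13}$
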